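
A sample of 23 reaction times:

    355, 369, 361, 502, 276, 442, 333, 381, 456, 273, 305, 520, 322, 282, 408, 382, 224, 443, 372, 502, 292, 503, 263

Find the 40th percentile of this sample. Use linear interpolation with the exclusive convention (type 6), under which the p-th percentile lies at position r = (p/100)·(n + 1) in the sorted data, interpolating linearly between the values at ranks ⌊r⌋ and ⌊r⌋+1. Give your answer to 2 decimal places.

Sorted: 224, 263, 273, 276, 282, 292, 305, 322, 333, 355, 361, 369, 372, 381, 382, 408, 442, 443, 456, 502, 502, 503, 520.
n = 23.
r = (40/100)·(23 + 1) = 9.6.
Rank 9 is 333 and rank 10 is 355.
Interpolate: 333 + 0.6·(355 − 333) = 333 + 0.6·22 = 346.2.

346.20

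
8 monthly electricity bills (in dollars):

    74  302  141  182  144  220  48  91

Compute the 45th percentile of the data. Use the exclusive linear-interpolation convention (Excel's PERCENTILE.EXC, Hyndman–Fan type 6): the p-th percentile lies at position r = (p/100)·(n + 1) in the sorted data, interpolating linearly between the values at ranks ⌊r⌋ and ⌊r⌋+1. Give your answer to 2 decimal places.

141.15

Sorted: 48, 74, 91, 141, 144, 182, 220, 302.
n = 8.
r = (45/100)·(8 + 1) = 4.05.
Rank 4 is 141 and rank 5 is 144.
Interpolate: 141 + 0.05·(144 − 141) = 141 + 0.05·3 = 141.15.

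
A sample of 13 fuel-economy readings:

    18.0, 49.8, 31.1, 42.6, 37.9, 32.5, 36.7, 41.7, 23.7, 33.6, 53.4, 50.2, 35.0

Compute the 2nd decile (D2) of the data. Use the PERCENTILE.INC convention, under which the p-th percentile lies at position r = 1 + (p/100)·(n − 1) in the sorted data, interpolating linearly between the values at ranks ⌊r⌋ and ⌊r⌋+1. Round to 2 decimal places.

Sorted: 18.0, 23.7, 31.1, 32.5, 33.6, 35.0, 36.7, 37.9, 41.7, 42.6, 49.8, 50.2, 53.4.
n = 13.
r = 1 + (20/100)·(13 − 1) = 1 + 2.4 = 3.4.
Rank 3 is 31.1 and rank 4 is 32.5.
Interpolate: 31.1 + 0.4·(32.5 − 31.1) = 31.1 + 0.4·1.4 = 31.66.

31.66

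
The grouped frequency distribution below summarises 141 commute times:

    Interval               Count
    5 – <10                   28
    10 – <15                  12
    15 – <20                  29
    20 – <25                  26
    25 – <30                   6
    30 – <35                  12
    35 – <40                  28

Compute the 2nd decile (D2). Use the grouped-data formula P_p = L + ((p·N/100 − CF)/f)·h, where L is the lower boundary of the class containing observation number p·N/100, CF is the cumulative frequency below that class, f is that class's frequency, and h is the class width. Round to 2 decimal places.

10.08

N = 141; target position k = 20/100 · 141 = 28.2.
Cumulative frequencies: 28, 40, 69, 95, 101, 113, 141.
Observation 28.2 falls in the class 10 – <15.
L = 10, CF = 28, f = 12, h = 5.
P20 = 10 + ((28.2 − 28)/12)·5 = 10 + 0.0833333 = 10.0833.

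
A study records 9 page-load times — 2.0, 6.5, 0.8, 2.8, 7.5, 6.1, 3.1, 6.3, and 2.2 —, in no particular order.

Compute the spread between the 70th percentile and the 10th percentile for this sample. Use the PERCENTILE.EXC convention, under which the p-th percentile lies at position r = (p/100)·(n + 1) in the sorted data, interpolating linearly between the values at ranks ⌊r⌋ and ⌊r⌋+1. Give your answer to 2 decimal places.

Sorted: 0.8, 2.0, 2.2, 2.8, 3.1, 6.1, 6.3, 6.5, 7.5.
n = 9.
P10: r = 1 (integer) → 0.8.
P70: r = 7 (integer) → 6.3.
Difference: 6.3 − 0.8 = 5.5.

5.50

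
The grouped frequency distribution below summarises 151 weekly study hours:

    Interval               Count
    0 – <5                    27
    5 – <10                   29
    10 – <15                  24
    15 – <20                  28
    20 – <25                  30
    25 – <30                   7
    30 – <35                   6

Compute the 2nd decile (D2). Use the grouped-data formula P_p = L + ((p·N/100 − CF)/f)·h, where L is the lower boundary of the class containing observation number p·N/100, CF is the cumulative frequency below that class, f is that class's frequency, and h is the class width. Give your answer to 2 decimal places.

5.55

N = 151; target position k = 20/100 · 151 = 30.2.
Cumulative frequencies: 27, 56, 80, 108, 138, 145, 151.
Observation 30.2 falls in the class 5 – <10.
L = 5, CF = 27, f = 29, h = 5.
P20 = 5 + ((30.2 − 27)/29)·5 = 5 + 0.551724 = 5.55172.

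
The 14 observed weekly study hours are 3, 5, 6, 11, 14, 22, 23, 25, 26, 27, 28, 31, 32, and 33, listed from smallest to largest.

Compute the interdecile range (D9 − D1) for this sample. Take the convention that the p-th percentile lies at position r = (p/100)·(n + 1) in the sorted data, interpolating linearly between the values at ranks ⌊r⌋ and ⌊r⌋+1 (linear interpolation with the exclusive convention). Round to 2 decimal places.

n = 14.
P10: r = 1.5; ranks 1–2 are 3, 5; interpolating gives 4.
P90: r = 13.5; ranks 13–14 are 32, 33; interpolating gives 32.5.
Difference: 32.5 − 4 = 28.5.

28.50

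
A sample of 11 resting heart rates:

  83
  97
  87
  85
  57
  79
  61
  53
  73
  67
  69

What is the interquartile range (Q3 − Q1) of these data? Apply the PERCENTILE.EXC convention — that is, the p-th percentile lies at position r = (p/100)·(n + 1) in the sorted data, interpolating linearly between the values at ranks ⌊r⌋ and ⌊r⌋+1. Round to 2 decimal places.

24.00

Sorted: 53, 57, 61, 67, 69, 73, 79, 83, 85, 87, 97.
n = 11.
P25: r = 3 (integer) → 61.
P75: r = 9 (integer) → 85.
Difference: 85 − 61 = 24.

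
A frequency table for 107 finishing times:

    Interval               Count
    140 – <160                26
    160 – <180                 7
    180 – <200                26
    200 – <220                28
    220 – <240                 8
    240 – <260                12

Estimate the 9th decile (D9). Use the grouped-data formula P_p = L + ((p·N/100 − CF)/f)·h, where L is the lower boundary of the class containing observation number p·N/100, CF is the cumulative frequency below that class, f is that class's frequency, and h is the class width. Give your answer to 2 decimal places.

242.17

N = 107; target position k = 90/100 · 107 = 96.3.
Cumulative frequencies: 26, 33, 59, 87, 95, 107.
Observation 96.3 falls in the class 240 – <260.
L = 240, CF = 95, f = 12, h = 20.
P90 = 240 + ((96.3 − 95)/12)·20 = 240 + 2.16667 = 242.167.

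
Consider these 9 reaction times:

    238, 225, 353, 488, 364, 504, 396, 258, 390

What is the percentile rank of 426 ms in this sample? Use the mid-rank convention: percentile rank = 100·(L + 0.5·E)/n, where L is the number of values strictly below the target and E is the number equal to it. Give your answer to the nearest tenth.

77.8

Sorted: 225, 238, 258, 353, 364, 390, 396, 488, 504.
Count below 426: L = 7; count equal: E = 0; n = 9.
Percentile rank = 100·(7 + 0.5·0)/9 = 100·7/9 = 77.78.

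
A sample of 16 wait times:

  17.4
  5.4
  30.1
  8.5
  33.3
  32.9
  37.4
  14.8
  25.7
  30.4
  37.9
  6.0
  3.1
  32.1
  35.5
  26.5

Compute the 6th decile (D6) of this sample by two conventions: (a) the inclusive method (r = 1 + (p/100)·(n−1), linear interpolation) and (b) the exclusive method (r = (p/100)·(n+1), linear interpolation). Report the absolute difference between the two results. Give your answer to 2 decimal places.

0.34

Sorted: 3.1, 5.4, 6.0, 8.5, 14.8, 17.4, 25.7, 26.5, 30.1, 30.4, 32.1, 32.9, 33.3, 35.5, 37.4, 37.9.
n = 16.
(a) r = 10 → value at rank 10 = 30.4.
(b) r = 10.2; between ranks 10 (30.4) and 11 (32.1): 30.74.
|30.4 − 30.74| = 0.34.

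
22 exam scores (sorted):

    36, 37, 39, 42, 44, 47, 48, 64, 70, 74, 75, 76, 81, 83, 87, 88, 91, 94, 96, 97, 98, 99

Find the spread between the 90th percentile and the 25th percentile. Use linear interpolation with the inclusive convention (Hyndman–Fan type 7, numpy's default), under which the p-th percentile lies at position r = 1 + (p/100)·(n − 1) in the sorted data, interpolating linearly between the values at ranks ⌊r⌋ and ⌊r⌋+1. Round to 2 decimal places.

49.65

n = 22.
P25: r = 6.25; ranks 6–7 are 47, 48; interpolating gives 47.25.
P90: r = 19.9; ranks 19–20 are 96, 97; interpolating gives 96.9.
Difference: 96.9 − 47.25 = 49.65.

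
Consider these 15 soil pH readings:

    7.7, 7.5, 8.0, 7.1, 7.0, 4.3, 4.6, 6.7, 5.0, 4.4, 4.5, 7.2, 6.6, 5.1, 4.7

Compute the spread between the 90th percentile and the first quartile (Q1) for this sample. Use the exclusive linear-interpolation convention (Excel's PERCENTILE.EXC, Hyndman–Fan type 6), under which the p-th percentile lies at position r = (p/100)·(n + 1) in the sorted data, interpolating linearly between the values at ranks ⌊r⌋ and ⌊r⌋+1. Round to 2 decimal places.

3.22

Sorted: 4.3, 4.4, 4.5, 4.6, 4.7, 5.0, 5.1, 6.6, 6.7, 7.0, 7.1, 7.2, 7.5, 7.7, 8.0.
n = 15.
P25: r = 4 (integer) → 4.6.
P90: r = 14.4; ranks 14–15 are 7.7, 8.0; interpolating gives 7.82.
Difference: 7.82 − 4.6 = 3.22.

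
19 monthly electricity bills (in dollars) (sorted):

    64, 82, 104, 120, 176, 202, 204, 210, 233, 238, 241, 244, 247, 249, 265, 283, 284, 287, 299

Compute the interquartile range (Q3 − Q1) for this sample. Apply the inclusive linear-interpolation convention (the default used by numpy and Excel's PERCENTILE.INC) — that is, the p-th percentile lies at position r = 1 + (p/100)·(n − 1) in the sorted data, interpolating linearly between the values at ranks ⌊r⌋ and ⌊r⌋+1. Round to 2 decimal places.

68.00

n = 19.
P25: r = 5.5; ranks 5–6 are 176, 202; interpolating gives 189.
P75: r = 14.5; ranks 14–15 are 249, 265; interpolating gives 257.
Difference: 257 − 189 = 68.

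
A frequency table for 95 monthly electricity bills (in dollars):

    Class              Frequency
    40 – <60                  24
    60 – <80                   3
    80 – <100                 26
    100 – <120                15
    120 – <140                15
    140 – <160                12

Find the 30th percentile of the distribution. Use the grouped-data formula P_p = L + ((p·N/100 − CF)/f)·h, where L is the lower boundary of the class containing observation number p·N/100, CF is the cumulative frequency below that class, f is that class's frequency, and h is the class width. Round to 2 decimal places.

N = 95; target position k = 30/100 · 95 = 28.5.
Cumulative frequencies: 24, 27, 53, 68, 83, 95.
Observation 28.5 falls in the class 80 – <100.
L = 80, CF = 27, f = 26, h = 20.
P30 = 80 + ((28.5 − 27)/26)·20 = 80 + 1.15385 = 81.1538.

81.15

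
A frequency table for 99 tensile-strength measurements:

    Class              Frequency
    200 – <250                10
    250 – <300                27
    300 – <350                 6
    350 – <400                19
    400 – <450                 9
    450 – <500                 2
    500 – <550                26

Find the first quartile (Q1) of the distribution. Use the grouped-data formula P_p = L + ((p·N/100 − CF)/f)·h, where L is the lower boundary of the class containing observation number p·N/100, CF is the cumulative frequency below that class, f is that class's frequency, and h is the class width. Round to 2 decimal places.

N = 99; target position k = 25/100 · 99 = 24.75.
Cumulative frequencies: 10, 37, 43, 62, 71, 73, 99.
Observation 24.75 falls in the class 250 – <300.
L = 250, CF = 10, f = 27, h = 50.
P25 = 250 + ((24.75 − 10)/27)·50 = 250 + 27.3148 = 277.315.

277.31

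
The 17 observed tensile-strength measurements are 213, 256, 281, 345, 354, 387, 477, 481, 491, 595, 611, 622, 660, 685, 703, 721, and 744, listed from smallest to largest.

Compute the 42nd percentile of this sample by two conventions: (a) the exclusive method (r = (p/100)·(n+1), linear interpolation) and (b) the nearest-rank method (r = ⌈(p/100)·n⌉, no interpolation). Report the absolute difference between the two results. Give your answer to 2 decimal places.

n = 17.
(a) r = 7.56; between ranks 7 (477) and 8 (481): 479.24.
(b) the nearest-rank method: rank 8 → 481.
|479.24 − 481| = 1.76.

1.76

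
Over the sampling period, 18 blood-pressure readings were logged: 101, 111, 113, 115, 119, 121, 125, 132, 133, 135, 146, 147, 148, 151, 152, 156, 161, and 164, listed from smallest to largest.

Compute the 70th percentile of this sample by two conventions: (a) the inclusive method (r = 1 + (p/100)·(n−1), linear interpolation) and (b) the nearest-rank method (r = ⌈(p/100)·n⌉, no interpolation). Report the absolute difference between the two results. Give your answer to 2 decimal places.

0.10

n = 18.
(a) r = 12.9; between ranks 12 (147) and 13 (148): 147.9.
(b) the nearest-rank method: rank 13 → 148.
|147.9 − 148| = 0.1.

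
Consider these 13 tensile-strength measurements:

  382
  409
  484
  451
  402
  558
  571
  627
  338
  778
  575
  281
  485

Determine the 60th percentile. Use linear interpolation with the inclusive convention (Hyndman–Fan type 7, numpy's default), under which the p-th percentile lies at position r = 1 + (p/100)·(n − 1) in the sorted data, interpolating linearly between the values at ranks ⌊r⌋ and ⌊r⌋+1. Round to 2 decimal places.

499.60

Sorted: 281, 338, 382, 402, 409, 451, 484, 485, 558, 571, 575, 627, 778.
n = 13.
r = 1 + (60/100)·(13 − 1) = 1 + 7.2 = 8.2.
Rank 8 is 485 and rank 9 is 558.
Interpolate: 485 + 0.2·(558 − 485) = 485 + 0.2·73 = 499.6.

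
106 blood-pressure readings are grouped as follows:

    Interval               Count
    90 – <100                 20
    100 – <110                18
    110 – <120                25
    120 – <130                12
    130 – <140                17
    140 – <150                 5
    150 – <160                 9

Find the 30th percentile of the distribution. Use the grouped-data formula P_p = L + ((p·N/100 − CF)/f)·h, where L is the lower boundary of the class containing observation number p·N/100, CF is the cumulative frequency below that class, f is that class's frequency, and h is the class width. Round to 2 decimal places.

106.56

N = 106; target position k = 30/100 · 106 = 31.8.
Cumulative frequencies: 20, 38, 63, 75, 92, 97, 106.
Observation 31.8 falls in the class 100 – <110.
L = 100, CF = 20, f = 18, h = 10.
P30 = 100 + ((31.8 − 20)/18)·10 = 100 + 6.55556 = 106.556.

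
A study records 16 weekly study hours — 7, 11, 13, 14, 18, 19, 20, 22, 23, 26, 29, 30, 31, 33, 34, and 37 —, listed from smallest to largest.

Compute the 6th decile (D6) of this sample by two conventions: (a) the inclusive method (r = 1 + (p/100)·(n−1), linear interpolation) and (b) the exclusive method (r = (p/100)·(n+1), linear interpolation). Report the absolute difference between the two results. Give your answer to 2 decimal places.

n = 16.
(a) r = 10 → value at rank 10 = 26.
(b) r = 10.2; between ranks 10 (26) and 11 (29): 26.6.
|26 − 26.6| = 0.6.

0.60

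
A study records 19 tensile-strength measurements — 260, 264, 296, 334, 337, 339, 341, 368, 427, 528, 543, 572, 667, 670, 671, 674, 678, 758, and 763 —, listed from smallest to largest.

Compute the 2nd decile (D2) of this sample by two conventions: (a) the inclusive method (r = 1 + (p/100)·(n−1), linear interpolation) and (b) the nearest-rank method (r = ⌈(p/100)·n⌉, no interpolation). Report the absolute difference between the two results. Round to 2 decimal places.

1.80

n = 19.
(a) r = 4.6; between ranks 4 (334) and 5 (337): 335.8.
(b) the nearest-rank method: rank 4 → 334.
|335.8 − 334| = 1.8.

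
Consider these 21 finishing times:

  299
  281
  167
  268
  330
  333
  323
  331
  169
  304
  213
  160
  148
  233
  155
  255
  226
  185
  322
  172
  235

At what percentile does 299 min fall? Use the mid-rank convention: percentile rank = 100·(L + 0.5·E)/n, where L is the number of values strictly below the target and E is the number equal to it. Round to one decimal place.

69.0

Sorted: 148, 155, 160, 167, 169, 172, 185, 213, 226, 233, 235, 255, 268, 281, 299, 304, 322, 323, 330, 331, 333.
Count below 299: L = 14; count equal: E = 1; n = 21.
Percentile rank = 100·(14 + 0.5·1)/21 = 100·14.5/21 = 69.05.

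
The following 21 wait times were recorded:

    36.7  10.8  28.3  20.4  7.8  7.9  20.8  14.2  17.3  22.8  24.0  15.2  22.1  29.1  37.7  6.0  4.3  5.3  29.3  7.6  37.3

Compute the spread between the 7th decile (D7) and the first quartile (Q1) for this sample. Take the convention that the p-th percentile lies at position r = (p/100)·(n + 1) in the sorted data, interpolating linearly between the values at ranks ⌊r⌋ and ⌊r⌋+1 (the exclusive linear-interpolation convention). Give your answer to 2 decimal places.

17.87

Sorted: 4.3, 5.3, 6.0, 7.6, 7.8, 7.9, 10.8, 14.2, 15.2, 17.3, 20.4, 20.8, 22.1, 22.8, 24.0, 28.3, 29.1, 29.3, 36.7, 37.3, 37.7.
n = 21.
P25: r = 5.5; ranks 5–6 are 7.8, 7.9; interpolating gives 7.85.
P70: r = 15.4; ranks 15–16 are 24.0, 28.3; interpolating gives 25.72.
Difference: 25.72 − 7.85 = 17.87.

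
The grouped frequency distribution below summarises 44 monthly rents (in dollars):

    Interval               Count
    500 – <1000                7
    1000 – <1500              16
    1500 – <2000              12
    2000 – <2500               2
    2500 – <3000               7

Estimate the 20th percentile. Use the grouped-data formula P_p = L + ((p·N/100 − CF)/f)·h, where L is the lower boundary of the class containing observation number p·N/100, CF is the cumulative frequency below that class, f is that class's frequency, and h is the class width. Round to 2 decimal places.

1056.25

N = 44; target position k = 20/100 · 44 = 8.8.
Cumulative frequencies: 7, 23, 35, 37, 44.
Observation 8.8 falls in the class 1000 – <1500.
L = 1000, CF = 7, f = 16, h = 500.
P20 = 1000 + ((8.8 − 7)/16)·500 = 1000 + 56.25 = 1056.25.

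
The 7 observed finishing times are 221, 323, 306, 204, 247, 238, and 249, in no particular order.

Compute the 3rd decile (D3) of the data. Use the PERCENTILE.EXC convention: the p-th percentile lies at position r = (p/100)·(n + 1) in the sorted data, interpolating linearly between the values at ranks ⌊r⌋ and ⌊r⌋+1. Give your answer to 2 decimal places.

Sorted: 204, 221, 238, 247, 249, 306, 323.
n = 7.
r = (30/100)·(7 + 1) = 2.4.
Rank 2 is 221 and rank 3 is 238.
Interpolate: 221 + 0.4·(238 − 221) = 221 + 0.4·17 = 227.8.

227.80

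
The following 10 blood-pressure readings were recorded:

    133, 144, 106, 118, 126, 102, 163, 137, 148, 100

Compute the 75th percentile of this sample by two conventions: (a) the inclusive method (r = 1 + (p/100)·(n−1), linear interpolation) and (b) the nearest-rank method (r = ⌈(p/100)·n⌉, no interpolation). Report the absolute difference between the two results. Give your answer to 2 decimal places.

1.75

Sorted: 100, 102, 106, 118, 126, 133, 137, 144, 148, 163.
n = 10.
(a) r = 7.75; between ranks 7 (137) and 8 (144): 142.25.
(b) the nearest-rank method: rank 8 → 144.
|142.25 − 144| = 1.75.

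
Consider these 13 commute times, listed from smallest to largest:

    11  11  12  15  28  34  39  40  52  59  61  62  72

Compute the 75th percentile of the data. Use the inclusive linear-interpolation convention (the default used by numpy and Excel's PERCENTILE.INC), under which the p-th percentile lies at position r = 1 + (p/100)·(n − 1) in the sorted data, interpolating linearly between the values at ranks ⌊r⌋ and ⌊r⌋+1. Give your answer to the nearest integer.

59

n = 13.
r = 1 + (75/100)·(13 − 1) = 1 + 9 = 10.
r is an integer, so P75 is the value at rank 10: 59.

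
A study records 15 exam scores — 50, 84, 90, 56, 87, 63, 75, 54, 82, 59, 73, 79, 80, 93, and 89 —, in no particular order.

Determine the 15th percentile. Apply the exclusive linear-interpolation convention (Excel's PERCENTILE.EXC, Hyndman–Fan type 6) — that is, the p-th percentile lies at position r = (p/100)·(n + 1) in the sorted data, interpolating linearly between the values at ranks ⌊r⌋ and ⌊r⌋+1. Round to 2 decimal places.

Sorted: 50, 54, 56, 59, 63, 73, 75, 79, 80, 82, 84, 87, 89, 90, 93.
n = 15.
r = (15/100)·(15 + 1) = 2.4.
Rank 2 is 54 and rank 3 is 56.
Interpolate: 54 + 0.4·(56 − 54) = 54 + 0.4·2 = 54.8.

54.80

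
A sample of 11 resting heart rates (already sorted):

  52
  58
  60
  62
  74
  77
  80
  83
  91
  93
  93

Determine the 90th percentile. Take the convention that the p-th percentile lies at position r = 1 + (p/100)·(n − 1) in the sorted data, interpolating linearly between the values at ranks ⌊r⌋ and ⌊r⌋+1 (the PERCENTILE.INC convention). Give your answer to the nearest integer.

n = 11.
r = 1 + (90/100)·(11 − 1) = 1 + 9 = 10.
r is an integer, so P90 is the value at rank 10: 93.

93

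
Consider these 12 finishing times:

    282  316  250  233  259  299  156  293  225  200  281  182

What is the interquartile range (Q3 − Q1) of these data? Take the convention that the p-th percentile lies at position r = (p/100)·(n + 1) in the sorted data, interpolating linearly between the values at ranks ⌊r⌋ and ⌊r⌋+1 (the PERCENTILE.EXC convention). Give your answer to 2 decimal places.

Sorted: 156, 182, 200, 225, 233, 250, 259, 281, 282, 293, 299, 316.
n = 12.
P25: r = 3.25; ranks 3–4 are 200, 225; interpolating gives 206.25.
P75: r = 9.75; ranks 9–10 are 282, 293; interpolating gives 290.25.
Difference: 290.25 − 206.25 = 84.

84.00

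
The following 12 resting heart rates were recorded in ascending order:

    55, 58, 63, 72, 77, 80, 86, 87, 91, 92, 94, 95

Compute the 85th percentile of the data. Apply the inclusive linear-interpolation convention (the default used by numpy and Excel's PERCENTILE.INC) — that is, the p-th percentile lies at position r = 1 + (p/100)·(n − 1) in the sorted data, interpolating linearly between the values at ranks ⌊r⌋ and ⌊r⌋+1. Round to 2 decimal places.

92.70

n = 12.
r = 1 + (85/100)·(12 − 1) = 1 + 9.35 = 10.35.
Rank 10 is 92 and rank 11 is 94.
Interpolate: 92 + 0.35·(94 − 92) = 92 + 0.35·2 = 92.7.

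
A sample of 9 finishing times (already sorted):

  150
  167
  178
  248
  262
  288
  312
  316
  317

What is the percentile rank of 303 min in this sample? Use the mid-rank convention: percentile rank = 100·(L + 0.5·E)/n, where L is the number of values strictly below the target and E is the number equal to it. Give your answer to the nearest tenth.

66.7

Count below 303: L = 6; count equal: E = 0; n = 9.
Percentile rank = 100·(6 + 0.5·0)/9 = 100·6/9 = 66.67.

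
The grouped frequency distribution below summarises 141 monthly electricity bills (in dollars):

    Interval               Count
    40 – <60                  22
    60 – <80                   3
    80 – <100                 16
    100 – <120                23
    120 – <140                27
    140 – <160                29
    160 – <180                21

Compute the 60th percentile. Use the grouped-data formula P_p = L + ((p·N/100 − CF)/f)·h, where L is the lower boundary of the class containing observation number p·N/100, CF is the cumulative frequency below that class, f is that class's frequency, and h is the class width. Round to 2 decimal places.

N = 141; target position k = 60/100 · 141 = 84.6.
Cumulative frequencies: 22, 25, 41, 64, 91, 120, 141.
Observation 84.6 falls in the class 120 – <140.
L = 120, CF = 64, f = 27, h = 20.
P60 = 120 + ((84.6 − 64)/27)·20 = 120 + 15.2593 = 135.259.

135.26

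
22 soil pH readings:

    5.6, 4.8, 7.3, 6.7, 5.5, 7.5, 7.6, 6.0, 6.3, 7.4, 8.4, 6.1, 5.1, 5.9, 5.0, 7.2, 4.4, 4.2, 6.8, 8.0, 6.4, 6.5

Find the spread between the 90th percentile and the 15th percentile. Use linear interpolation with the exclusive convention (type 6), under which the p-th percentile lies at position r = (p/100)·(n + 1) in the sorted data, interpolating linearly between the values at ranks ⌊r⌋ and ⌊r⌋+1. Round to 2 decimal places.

2.99

Sorted: 4.2, 4.4, 4.8, 5.0, 5.1, 5.5, 5.6, 5.9, 6.0, 6.1, 6.3, 6.4, 6.5, 6.7, 6.8, 7.2, 7.3, 7.4, 7.5, 7.6, 8.0, 8.4.
n = 22.
P15: r = 3.45; ranks 3–4 are 4.8, 5.0; interpolating gives 4.89.
P90: r = 20.7; ranks 20–21 are 7.6, 8.0; interpolating gives 7.88.
Difference: 7.88 − 4.89 = 2.99.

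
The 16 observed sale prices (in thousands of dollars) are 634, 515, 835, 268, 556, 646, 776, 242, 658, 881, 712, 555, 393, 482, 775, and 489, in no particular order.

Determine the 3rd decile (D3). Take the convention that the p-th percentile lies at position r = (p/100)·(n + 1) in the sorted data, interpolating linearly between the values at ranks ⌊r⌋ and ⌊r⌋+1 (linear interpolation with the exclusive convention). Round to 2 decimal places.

491.60

Sorted: 242, 268, 393, 482, 489, 515, 555, 556, 634, 646, 658, 712, 775, 776, 835, 881.
n = 16.
r = (30/100)·(16 + 1) = 5.1.
Rank 5 is 489 and rank 6 is 515.
Interpolate: 489 + 0.1·(515 − 489) = 489 + 0.1·26 = 491.6.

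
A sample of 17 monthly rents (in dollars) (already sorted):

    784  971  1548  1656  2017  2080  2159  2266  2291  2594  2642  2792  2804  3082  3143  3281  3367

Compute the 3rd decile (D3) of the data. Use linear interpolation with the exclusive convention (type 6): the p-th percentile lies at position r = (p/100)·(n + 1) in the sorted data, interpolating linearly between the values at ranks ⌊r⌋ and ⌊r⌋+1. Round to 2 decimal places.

n = 17.
r = (30/100)·(17 + 1) = 5.4.
Rank 5 is 2017 and rank 6 is 2080.
Interpolate: 2017 + 0.4·(2080 − 2017) = 2017 + 0.4·63 = 2042.2.

2042.20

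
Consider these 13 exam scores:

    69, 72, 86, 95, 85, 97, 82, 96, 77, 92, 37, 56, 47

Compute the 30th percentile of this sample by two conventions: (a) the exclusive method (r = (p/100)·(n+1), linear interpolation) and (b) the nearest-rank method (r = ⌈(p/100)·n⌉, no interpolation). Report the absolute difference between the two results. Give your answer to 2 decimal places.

Sorted: 37, 47, 56, 69, 72, 77, 82, 85, 86, 92, 95, 96, 97.
n = 13.
(a) r = 4.2; between ranks 4 (69) and 5 (72): 69.6.
(b) the nearest-rank method: rank 4 → 69.
|69.6 − 69| = 0.6.

0.60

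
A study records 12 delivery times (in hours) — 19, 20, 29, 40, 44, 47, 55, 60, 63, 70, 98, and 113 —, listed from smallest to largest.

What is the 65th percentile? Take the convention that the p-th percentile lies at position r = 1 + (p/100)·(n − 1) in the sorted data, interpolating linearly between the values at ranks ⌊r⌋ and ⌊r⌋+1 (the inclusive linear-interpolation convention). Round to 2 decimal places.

60.45

n = 12.
r = 1 + (65/100)·(12 − 1) = 1 + 7.15 = 8.15.
Rank 8 is 60 and rank 9 is 63.
Interpolate: 60 + 0.15·(63 − 60) = 60 + 0.15·3 = 60.45.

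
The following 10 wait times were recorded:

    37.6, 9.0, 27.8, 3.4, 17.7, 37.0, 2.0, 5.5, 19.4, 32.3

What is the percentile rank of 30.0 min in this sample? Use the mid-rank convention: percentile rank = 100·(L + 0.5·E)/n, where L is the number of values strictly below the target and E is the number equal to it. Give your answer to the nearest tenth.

70.0

Sorted: 2.0, 3.4, 5.5, 9.0, 17.7, 19.4, 27.8, 32.3, 37.0, 37.6.
Count below 30.0: L = 7; count equal: E = 0; n = 10.
Percentile rank = 100·(7 + 0.5·0)/10 = 100·7/10 = 70.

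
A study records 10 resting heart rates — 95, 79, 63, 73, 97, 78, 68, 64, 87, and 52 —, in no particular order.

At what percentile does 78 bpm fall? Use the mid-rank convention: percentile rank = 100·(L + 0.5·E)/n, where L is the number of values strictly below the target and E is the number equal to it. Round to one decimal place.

55.0

Sorted: 52, 63, 64, 68, 73, 78, 79, 87, 95, 97.
Count below 78: L = 5; count equal: E = 1; n = 10.
Percentile rank = 100·(5 + 0.5·1)/10 = 100·5.5/10 = 55.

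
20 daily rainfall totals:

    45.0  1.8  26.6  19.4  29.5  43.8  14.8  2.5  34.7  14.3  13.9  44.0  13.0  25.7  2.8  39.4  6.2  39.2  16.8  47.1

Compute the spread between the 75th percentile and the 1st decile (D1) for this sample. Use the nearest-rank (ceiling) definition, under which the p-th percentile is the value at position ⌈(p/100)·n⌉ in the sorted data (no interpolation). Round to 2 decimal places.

Sorted: 1.8, 2.5, 2.8, 6.2, 13.0, 13.9, 14.3, 14.8, 16.8, 19.4, 25.7, 26.6, 29.5, 34.7, 39.2, 39.4, 43.8, 44.0, 45.0, 47.1.
n = 20.
P10: rank ⌈10/100·20⌉ = 2 → 2.5.
P75: rank ⌈75/100·20⌉ = 15 → 39.2.
Difference: 39.2 − 2.5 = 36.7.

36.70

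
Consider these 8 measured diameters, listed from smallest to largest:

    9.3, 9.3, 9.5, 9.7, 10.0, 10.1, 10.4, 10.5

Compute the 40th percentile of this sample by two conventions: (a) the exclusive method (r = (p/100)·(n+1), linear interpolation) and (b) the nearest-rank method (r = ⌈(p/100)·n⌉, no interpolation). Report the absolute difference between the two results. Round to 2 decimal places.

n = 8.
(a) r = 3.6; between ranks 3 (9.5) and 4 (9.7): 9.62.
(b) the nearest-rank method: rank 4 → 9.7.
|9.62 − 9.7| = 0.08.

0.08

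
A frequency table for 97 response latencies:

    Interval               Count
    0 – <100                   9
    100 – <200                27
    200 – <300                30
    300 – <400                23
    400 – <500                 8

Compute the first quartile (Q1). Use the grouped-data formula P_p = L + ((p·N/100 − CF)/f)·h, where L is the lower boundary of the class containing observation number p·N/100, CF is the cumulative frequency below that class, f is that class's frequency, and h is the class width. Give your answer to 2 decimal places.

N = 97; target position k = 25/100 · 97 = 24.25.
Cumulative frequencies: 9, 36, 66, 89, 97.
Observation 24.25 falls in the class 100 – <200.
L = 100, CF = 9, f = 27, h = 100.
P25 = 100 + ((24.25 − 9)/27)·100 = 100 + 56.4815 = 156.481.

156.48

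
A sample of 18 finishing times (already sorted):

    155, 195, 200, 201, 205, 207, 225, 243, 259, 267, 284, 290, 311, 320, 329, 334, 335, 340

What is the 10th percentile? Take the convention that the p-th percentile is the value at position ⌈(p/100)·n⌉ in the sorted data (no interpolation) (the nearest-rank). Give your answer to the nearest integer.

n = 18.
Position = ⌈10/100 · 18⌉ = ⌈1.8⌉ = 2.
The value at rank 2 is 195.

195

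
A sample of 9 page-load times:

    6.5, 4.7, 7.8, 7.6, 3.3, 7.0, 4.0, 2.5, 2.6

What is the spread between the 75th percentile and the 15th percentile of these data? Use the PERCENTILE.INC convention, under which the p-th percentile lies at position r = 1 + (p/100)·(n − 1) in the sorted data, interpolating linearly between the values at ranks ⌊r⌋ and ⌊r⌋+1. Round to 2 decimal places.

Sorted: 2.5, 2.6, 3.3, 4.0, 4.7, 6.5, 7.0, 7.6, 7.8.
n = 9.
P15: r = 2.2; ranks 2–3 are 2.6, 3.3; interpolating gives 2.74.
P75: r = 7 (integer) → 7.
Difference: 7 − 2.74 = 4.26.

4.26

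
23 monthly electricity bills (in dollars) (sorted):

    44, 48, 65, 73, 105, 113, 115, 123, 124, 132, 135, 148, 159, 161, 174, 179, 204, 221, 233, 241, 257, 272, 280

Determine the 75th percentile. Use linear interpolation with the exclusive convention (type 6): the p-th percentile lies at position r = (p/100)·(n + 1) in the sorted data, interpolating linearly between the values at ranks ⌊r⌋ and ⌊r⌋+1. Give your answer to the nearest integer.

221

n = 23.
r = (75/100)·(23 + 1) = 18.
r is an integer, so P75 is the value at rank 18: 221.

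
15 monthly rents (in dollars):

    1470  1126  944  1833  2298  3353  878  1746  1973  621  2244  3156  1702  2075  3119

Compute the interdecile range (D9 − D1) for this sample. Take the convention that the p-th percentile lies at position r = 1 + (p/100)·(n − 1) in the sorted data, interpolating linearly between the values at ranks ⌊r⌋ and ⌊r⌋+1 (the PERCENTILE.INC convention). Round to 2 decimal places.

2236.80

Sorted: 621, 878, 944, 1126, 1470, 1702, 1746, 1833, 1973, 2075, 2244, 2298, 3119, 3156, 3353.
n = 15.
P10: r = 2.4; ranks 2–3 are 878, 944; interpolating gives 904.4.
P90: r = 13.6; ranks 13–14 are 3119, 3156; interpolating gives 3141.2.
Difference: 3141.2 − 904.4 = 2236.8.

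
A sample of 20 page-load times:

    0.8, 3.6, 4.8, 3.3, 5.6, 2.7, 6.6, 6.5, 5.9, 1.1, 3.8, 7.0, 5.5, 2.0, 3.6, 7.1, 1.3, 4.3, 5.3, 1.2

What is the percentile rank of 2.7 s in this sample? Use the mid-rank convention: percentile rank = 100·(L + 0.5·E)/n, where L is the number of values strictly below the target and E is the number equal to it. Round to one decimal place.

27.5

Sorted: 0.8, 1.1, 1.2, 1.3, 2.0, 2.7, 3.3, 3.6, 3.6, 3.8, 4.3, 4.8, 5.3, 5.5, 5.6, 5.9, 6.5, 6.6, 7.0, 7.1.
Count below 2.7: L = 5; count equal: E = 1; n = 20.
Percentile rank = 100·(5 + 0.5·1)/20 = 100·5.5/20 = 27.5.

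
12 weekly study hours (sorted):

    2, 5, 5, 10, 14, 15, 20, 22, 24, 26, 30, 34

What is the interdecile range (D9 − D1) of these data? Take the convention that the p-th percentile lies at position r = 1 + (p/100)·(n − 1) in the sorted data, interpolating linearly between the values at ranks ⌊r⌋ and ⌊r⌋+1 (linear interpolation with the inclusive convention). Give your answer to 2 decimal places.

24.60

n = 12.
P10: r = 2.1; ranks 2–3 are 5, 5; interpolating gives 5.
P90: r = 10.9; ranks 10–11 are 26, 30; interpolating gives 29.6.
Difference: 29.6 − 5 = 24.6.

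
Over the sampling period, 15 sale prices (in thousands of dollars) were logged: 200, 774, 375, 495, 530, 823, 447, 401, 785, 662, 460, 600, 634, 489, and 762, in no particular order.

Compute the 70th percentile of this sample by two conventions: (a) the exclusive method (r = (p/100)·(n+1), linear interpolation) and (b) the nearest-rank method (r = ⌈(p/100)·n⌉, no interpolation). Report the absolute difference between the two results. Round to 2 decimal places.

Sorted: 200, 375, 401, 447, 460, 489, 495, 530, 600, 634, 662, 762, 774, 785, 823.
n = 15.
(a) r = 11.2; between ranks 11 (662) and 12 (762): 682.
(b) the nearest-rank method: rank 11 → 662.
|682 − 662| = 20.

20.00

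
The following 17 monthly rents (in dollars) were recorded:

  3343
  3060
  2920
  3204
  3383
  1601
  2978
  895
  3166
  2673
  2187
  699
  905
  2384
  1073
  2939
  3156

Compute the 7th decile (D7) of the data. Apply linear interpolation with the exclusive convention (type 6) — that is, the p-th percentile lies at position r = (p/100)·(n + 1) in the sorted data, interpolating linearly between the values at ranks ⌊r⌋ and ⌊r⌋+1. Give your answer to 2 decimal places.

3117.60

Sorted: 699, 895, 905, 1073, 1601, 2187, 2384, 2673, 2920, 2939, 2978, 3060, 3156, 3166, 3204, 3343, 3383.
n = 17.
r = (70/100)·(17 + 1) = 12.6.
Rank 12 is 3060 and rank 13 is 3156.
Interpolate: 3060 + 0.6·(3156 − 3060) = 3060 + 0.6·96 = 3117.6.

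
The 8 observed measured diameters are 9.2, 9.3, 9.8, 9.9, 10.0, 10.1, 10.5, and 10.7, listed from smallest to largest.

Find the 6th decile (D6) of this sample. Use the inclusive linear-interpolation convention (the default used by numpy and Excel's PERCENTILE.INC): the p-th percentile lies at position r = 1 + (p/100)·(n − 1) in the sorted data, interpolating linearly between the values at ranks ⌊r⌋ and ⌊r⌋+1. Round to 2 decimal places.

10.02

n = 8.
r = 1 + (60/100)·(8 − 1) = 1 + 4.2 = 5.2.
Rank 5 is 10.0 and rank 6 is 10.1.
Interpolate: 10.0 + 0.2·(10.1 − 10.0) = 10.0 + 0.2·0.1 = 10.02.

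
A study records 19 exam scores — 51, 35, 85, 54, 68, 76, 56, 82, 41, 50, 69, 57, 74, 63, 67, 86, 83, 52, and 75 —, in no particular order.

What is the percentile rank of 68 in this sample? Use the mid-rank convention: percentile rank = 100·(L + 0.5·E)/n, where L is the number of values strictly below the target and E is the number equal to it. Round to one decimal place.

Sorted: 35, 41, 50, 51, 52, 54, 56, 57, 63, 67, 68, 69, 74, 75, 76, 82, 83, 85, 86.
Count below 68: L = 10; count equal: E = 1; n = 19.
Percentile rank = 100·(10 + 0.5·1)/19 = 100·10.5/19 = 55.26.

55.3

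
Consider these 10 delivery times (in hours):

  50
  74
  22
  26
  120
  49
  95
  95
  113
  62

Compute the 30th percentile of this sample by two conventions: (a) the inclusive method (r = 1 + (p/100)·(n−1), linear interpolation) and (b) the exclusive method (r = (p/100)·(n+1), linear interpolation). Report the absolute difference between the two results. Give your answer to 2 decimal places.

Sorted: 22, 26, 49, 50, 62, 74, 95, 95, 113, 120.
n = 10.
(a) r = 3.7; between ranks 3 (49) and 4 (50): 49.7.
(b) r = 3.3; between ranks 3 (49) and 4 (50): 49.3.
|49.7 − 49.3| = 0.4.

0.40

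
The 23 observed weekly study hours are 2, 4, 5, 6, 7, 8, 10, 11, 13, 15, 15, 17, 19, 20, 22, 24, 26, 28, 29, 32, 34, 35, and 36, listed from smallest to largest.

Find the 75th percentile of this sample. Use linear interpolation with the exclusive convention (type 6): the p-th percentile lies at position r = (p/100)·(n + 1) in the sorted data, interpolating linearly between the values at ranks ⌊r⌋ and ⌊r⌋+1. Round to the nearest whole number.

28

n = 23.
r = (75/100)·(23 + 1) = 18.
r is an integer, so P75 is the value at rank 18: 28.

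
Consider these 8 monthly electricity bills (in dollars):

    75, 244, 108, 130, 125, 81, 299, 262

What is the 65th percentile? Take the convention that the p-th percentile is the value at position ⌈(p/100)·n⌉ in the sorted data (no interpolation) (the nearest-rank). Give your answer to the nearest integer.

Sorted: 75, 81, 108, 125, 130, 244, 262, 299.
n = 8.
Position = ⌈65/100 · 8⌉ = ⌈5.2⌉ = 6.
The value at rank 6 is 244.

244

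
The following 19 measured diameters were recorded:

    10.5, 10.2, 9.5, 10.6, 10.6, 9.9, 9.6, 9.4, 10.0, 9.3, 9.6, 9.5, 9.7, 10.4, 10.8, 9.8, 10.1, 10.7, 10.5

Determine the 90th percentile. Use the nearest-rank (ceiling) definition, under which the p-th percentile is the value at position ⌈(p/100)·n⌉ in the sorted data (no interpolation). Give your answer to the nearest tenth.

10.7

Sorted: 9.3, 9.4, 9.5, 9.5, 9.6, 9.6, 9.7, 9.8, 9.9, 10.0, 10.1, 10.2, 10.4, 10.5, 10.5, 10.6, 10.6, 10.7, 10.8.
n = 19.
Position = ⌈90/100 · 19⌉ = ⌈17.1⌉ = 18.
The value at rank 18 is 10.7.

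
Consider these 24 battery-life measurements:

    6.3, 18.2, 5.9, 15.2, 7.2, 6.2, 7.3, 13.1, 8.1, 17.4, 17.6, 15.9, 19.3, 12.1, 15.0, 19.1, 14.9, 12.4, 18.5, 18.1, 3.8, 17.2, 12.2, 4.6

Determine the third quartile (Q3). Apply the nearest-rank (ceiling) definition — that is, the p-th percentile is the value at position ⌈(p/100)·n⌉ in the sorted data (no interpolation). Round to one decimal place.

Sorted: 3.8, 4.6, 5.9, 6.2, 6.3, 7.2, 7.3, 8.1, 12.1, 12.2, 12.4, 13.1, 14.9, 15.0, 15.2, 15.9, 17.2, 17.4, 17.6, 18.1, 18.2, 18.5, 19.1, 19.3.
n = 24.
Position = ⌈75/100 · 24⌉ = ⌈18⌉ = 18.
The value at rank 18 is 17.4.

17.4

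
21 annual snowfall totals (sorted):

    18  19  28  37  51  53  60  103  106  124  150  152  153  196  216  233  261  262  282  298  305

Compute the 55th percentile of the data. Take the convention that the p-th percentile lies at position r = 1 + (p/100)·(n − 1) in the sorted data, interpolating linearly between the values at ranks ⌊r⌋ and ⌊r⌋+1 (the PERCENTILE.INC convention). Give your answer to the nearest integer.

152

n = 21.
r = 1 + (55/100)·(21 − 1) = 1 + 11 = 12.
r is an integer, so P55 is the value at rank 12: 152.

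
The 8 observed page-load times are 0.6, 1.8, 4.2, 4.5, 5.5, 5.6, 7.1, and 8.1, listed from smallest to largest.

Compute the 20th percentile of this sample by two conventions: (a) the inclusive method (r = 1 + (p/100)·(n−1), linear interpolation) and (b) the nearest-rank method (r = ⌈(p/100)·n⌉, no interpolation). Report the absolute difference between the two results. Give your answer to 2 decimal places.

n = 8.
(a) r = 2.4; between ranks 2 (1.8) and 3 (4.2): 2.76.
(b) the nearest-rank method: rank 2 → 1.8.
|2.76 − 1.8| = 0.96.

0.96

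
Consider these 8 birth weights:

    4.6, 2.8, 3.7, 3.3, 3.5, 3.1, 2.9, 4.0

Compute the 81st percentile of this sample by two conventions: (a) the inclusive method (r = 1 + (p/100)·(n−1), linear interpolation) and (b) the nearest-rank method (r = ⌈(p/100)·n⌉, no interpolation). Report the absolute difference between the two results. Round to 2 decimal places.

0.10

Sorted: 2.8, 2.9, 3.1, 3.3, 3.5, 3.7, 4.0, 4.6.
n = 8.
(a) r = 6.67; between ranks 6 (3.7) and 7 (4.0): 3.901.
(b) the nearest-rank method: rank 7 → 4.
|3.901 − 4| = 0.099.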